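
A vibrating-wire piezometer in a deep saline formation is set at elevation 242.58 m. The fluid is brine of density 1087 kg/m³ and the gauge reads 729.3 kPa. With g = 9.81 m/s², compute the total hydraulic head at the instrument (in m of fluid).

ψ = P/(ρg) = 729.3×1000 / (1087 × 9.81) = 68.39 m.
h = z + ψ = 242.58 + 68.39 = 310.97 m.

h ≈ 310.97 m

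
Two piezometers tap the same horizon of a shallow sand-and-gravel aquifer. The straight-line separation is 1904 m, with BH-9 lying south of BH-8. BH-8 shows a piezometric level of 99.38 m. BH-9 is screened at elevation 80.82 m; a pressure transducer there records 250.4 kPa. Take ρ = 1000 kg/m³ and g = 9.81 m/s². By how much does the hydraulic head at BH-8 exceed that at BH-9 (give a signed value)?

Total head at BH-8: h = 99.38 m (water level in the piezometer is the total head).
Pressure head at BH-9: ψ = P/(ρg) = 250.4×1000 / (1000 × 9.81) = 25.52 m.
Total head at BH-9: h = z + ψ = 80.82 + 25.52 = 106.34 m.
Head difference: h(BH-8) − h(BH-9) = 99.38 − 106.34 = -6.96 m.

Δh ≈ -6.96 m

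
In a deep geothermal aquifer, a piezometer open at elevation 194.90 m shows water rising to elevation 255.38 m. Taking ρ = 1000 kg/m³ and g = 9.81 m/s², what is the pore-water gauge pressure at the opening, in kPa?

P ≈ 593 kPa

Pressure head ψ = h − z = 255.38 − 194.90 = 60.48 m.
P = ρgψ = 1000 × 9.81 × 60.48 = 593309 Pa ≈ 593 kPa.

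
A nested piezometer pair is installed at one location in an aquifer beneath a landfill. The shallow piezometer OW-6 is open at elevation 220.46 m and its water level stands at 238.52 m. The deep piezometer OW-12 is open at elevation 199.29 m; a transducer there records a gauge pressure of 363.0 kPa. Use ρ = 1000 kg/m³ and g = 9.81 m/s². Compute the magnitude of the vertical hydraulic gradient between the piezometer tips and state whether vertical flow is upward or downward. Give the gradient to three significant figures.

|i_v| ≈ 0.105; vertical flow is downward

Total head at OW-6: h = 238.52 m (water level in the standpipe).
Pressure head at OW-12: ψ = P/(ρg) = 363.0×1000 / (1000 × 9.81) = 37.00 m.
Total head at OW-12: h = z + ψ = 199.29 + 37.00 = 236.29 m.
Δh = h(OW-6) − h(OW-12) = 238.52 − 236.29 = 2.23 m.
Vertical separation Δz = 220.46 − 199.29 = 21.17 m.
|i_v| = |Δh| / Δz = 2.23 / 21.17 = 0.105.
Head is higher in the shallow piezometer, so vertical flow is downward (recharge condition).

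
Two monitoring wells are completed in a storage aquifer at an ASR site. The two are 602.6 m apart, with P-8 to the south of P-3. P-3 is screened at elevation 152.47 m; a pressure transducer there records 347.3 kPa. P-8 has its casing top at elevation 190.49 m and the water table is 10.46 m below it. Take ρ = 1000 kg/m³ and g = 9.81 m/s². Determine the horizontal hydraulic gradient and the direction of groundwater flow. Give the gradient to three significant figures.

i ≈ 0.0130; groundwater flows toward the south

Pressure head at P-3: ψ = P/(ρg) = 347.3×1000 / (1000 × 9.81) = 35.40 m.
Total head at P-3: h = z + ψ = 152.47 + 35.40 = 187.87 m.
Total head at P-8: h = 190.49 − 10.46 = 180.03 m.
Head difference: h(P-3) − h(P-8) = 187.87 − 180.03 = 7.84 m.
Hydraulic gradient: i = |Δh| / L = 7.84 / 602.6 = 0.0130.
Flow is from higher to lower head: from P-3 toward P-8, i.e. toward the south.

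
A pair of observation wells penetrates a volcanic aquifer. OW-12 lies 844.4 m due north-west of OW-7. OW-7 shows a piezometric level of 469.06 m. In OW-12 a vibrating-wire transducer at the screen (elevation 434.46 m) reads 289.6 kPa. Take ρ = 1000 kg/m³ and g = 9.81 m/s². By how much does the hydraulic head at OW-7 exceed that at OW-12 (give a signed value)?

Δh ≈ 5.08 m

Total head at OW-7: h = 469.06 m (water level in the piezometer is the total head).
Pressure head at OW-12: ψ = P/(ρg) = 289.6×1000 / (1000 × 9.81) = 29.52 m.
Total head at OW-12: h = z + ψ = 434.46 + 29.52 = 463.98 m.
Head difference: h(OW-7) − h(OW-12) = 469.06 − 463.98 = 5.08 m.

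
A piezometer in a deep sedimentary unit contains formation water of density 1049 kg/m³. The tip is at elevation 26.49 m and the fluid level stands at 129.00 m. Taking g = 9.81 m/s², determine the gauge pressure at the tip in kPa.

P ≈ 1050 kPa

Pressure head ψ = h − z = 129.00 − 26.49 = 102.51 m.
P = ρgψ = 1049 × 9.81 × 102.51 = 1054899 Pa ≈ 1050 kPa.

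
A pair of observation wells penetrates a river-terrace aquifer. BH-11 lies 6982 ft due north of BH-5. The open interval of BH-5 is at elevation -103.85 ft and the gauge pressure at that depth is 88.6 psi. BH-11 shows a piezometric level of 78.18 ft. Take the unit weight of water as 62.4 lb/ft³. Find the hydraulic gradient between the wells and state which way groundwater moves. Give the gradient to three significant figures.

Pressure head at BH-5: ψ = 144·P/γ = 144 × 88.6 / 62.4 = 204.46 ft.
Total head at BH-5: h = z + ψ = -103.85 + 204.46 = 100.61 ft.
Total head at BH-11: h = 78.18 ft (water level in the piezometer is the total head).
Head difference: h(BH-5) − h(BH-11) = 100.61 − 78.18 = 22.43 ft.
Hydraulic gradient: i = |Δh| / L = 22.43 / 6982 = 0.00321.
Flow is from higher to lower head: from BH-5 toward BH-11, i.e. toward the north.

i ≈ 0.00321; groundwater flows toward the north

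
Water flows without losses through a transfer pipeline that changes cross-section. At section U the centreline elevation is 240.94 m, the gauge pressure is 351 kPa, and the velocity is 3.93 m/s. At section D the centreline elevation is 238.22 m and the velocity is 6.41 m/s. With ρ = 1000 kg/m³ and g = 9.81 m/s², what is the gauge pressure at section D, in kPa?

P₂ ≈ 365 kPa

Pressure head at U: ψ₁ = P₁/(ρg) = 351×1000 / (1000 × 9.81) = 35.78 m.
Velocity heads: v₁²/2g = 3.93²/19.62 = 0.787 m; v₂²/2g = 6.41²/19.62 = 2.094 m.
Total head H = z₁ + ψ₁ + v₁²/2g = 240.94 + 35.78 + 0.787 = 277.51 m.
ψ₂ = H − z₂ − v₂²/2g = 277.51 − 238.22 − 2.094 = 37.20 m.
P₂ = ρgψ₂ = 1000 × 9.81 × 37.20 ≈ 365 kPa.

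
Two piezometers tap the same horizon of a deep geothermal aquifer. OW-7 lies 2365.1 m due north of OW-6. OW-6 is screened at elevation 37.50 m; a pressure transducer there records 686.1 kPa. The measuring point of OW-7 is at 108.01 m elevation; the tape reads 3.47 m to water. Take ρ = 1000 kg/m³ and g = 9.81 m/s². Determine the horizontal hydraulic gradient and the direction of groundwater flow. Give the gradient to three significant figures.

i ≈ 0.00123; groundwater flows toward the north

Pressure head at OW-6: ψ = P/(ρg) = 686.1×1000 / (1000 × 9.81) = 69.94 m.
Total head at OW-6: h = z + ψ = 37.50 + 69.94 = 107.44 m.
Total head at OW-7: h = 108.01 − 3.47 = 104.54 m.
Head difference: h(OW-6) − h(OW-7) = 107.44 − 104.54 = 2.90 m.
Hydraulic gradient: i = |Δh| / L = 2.90 / 2365.1 = 0.00123.
Flow is from higher to lower head: from OW-6 toward OW-7, i.e. toward the north.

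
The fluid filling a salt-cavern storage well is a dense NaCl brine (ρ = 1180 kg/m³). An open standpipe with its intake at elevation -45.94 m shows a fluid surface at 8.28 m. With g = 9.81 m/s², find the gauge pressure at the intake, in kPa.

P ≈ 628 kPa

Pressure head ψ = h − z = 8.28 − (-45.94) = 54.22 m.
P = ρgψ = 1180 × 9.81 × 54.22 = 627640 Pa ≈ 628 kPa.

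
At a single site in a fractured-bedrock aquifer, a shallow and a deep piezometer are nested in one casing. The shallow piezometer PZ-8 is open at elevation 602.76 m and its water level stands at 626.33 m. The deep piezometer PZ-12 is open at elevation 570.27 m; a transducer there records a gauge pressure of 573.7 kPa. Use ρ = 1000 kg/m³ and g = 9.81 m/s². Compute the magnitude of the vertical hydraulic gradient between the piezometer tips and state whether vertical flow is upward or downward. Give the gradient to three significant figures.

|i_v| ≈ 0.0745; vertical flow is upward

Total head at PZ-8: h = 626.33 m (water level in the standpipe).
Pressure head at PZ-12: ψ = P/(ρg) = 573.7×1000 / (1000 × 9.81) = 58.48 m.
Total head at PZ-12: h = z + ψ = 570.27 + 58.48 = 628.75 m.
Δh = h(PZ-8) − h(PZ-12) = 626.33 − 628.75 = -2.42 m.
Vertical separation Δz = 602.76 − 570.27 = 32.49 m.
|i_v| = |Δh| / Δz = 2.42 / 32.49 = 0.0745.
Head is higher in the deep piezometer, so vertical flow is upward (discharge condition).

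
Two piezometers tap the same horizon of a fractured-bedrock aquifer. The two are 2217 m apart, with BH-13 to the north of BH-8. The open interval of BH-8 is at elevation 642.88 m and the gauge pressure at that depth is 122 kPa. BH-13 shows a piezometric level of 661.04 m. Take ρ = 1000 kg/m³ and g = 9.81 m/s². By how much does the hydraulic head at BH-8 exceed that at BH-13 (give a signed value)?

Δh ≈ -5.72 m

Pressure head at BH-8: ψ = P/(ρg) = 122×1000 / (1000 × 9.81) = 12.44 m.
Total head at BH-8: h = z + ψ = 642.88 + 12.44 = 655.32 m.
Total head at BH-13: h = 661.04 m (water level in the piezometer is the total head).
Head difference: h(BH-8) − h(BH-13) = 655.32 − 661.04 = -5.72 m.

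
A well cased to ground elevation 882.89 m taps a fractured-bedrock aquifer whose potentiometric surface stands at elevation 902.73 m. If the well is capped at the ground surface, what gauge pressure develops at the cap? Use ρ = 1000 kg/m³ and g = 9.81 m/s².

Head above the cap: Δh = 902.73 − 882.89 = 19.84 m.
P = ρgΔh = 1000 × 9.81 × 19.84 = 194630 Pa ≈ 195 kPa.

P ≈ 195 kPa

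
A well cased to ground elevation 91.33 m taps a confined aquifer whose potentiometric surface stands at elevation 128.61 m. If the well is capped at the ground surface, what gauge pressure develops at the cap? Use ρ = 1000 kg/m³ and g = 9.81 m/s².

P ≈ 366 kPa

Head above the cap: Δh = 128.61 − 91.33 = 37.28 m.
P = ρgΔh = 1000 × 9.81 × 37.28 = 365717 Pa ≈ 366 kPa.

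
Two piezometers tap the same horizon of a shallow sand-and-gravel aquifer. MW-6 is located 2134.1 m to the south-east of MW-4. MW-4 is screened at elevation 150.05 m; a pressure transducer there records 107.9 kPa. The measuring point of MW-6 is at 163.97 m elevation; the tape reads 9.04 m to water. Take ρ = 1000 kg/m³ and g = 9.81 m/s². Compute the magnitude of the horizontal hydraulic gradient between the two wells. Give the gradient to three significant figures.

Pressure head at MW-4: ψ = P/(ρg) = 107.9×1000 / (1000 × 9.81) = 11.00 m.
Total head at MW-4: h = z + ψ = 150.05 + 11.00 = 161.05 m.
Total head at MW-6: h = 163.97 − 9.04 = 154.93 m.
Head difference: h(MW-4) − h(MW-6) = 161.05 − 154.93 = 6.12 m.
Hydraulic gradient: i = |Δh| / L = 6.12 / 2134.1 = 0.00287.

i ≈ 0.00287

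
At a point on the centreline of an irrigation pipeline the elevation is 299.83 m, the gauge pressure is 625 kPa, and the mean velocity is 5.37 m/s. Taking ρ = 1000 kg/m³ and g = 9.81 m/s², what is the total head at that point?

Pressure head ψ = P/(ρg) = 625×1000 / (1000 × 9.81) = 63.71 m.
Velocity head = v²/(2g) = 5.37² / (2 × 9.81) = 1.470 m.
h = z + ψ + v²/(2g) = 299.83 + 63.71 + 1.470 = 365.01 m.

h ≈ 365.01 m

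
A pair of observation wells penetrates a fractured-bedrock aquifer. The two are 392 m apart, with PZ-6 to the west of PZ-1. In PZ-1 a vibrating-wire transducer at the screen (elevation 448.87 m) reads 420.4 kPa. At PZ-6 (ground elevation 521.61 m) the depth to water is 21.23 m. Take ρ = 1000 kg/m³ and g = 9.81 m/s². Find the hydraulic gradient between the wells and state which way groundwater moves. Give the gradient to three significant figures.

i ≈ 0.0221; groundwater flows toward the east

Pressure head at PZ-1: ψ = P/(ρg) = 420.4×1000 / (1000 × 9.81) = 42.85 m.
Total head at PZ-1: h = z + ψ = 448.87 + 42.85 = 491.72 m.
Total head at PZ-6: h = 521.61 − 21.23 = 500.38 m.
Head difference: h(PZ-1) − h(PZ-6) = 491.72 − 500.38 = -8.66 m.
Hydraulic gradient: i = |Δh| / L = 8.66 / 392 = 0.0221.
Flow is from higher to lower head: from PZ-6 toward PZ-1, i.e. toward the east.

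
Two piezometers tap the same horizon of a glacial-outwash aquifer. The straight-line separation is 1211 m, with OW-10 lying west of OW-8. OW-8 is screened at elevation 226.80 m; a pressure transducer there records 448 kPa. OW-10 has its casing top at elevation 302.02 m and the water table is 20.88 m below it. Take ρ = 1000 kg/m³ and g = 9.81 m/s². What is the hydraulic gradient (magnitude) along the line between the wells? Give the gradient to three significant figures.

Pressure head at OW-8: ψ = P/(ρg) = 448×1000 / (1000 × 9.81) = 45.67 m.
Total head at OW-8: h = z + ψ = 226.80 + 45.67 = 272.47 m.
Total head at OW-10: h = 302.02 − 20.88 = 281.14 m.
Head difference: h(OW-8) − h(OW-10) = 272.47 − 281.14 = -8.67 m.
Hydraulic gradient: i = |Δh| / L = 8.67 / 1211 = 0.00716.

i ≈ 0.00716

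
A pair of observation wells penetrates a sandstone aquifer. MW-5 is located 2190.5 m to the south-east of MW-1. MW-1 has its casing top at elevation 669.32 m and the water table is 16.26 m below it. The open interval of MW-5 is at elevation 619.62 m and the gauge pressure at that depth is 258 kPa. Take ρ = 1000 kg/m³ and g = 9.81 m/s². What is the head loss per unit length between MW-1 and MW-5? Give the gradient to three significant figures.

Total head at MW-1: h = 669.32 − 16.26 = 653.06 m.
Pressure head at MW-5: ψ = P/(ρg) = 258×1000 / (1000 × 9.81) = 26.30 m.
Total head at MW-5: h = z + ψ = 619.62 + 26.30 = 645.92 m.
Head difference: h(MW-1) − h(MW-5) = 653.06 − 645.92 = 7.14 m.
Hydraulic gradient: i = |Δh| / L = 7.14 / 2190.5 = 0.00326.

i ≈ 0.00326 m/m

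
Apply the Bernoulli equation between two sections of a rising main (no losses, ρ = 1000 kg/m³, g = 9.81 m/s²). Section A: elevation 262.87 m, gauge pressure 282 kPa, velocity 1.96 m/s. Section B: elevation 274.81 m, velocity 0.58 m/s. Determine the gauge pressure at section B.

Pressure head at A: ψ₁ = P₁/(ρg) = 282×1000 / (1000 × 9.81) = 28.75 m.
Velocity heads: v₁²/2g = 1.96²/19.62 = 0.196 m; v₂²/2g = 0.58²/19.62 = 0.017 m.
Total head H = z₁ + ψ₁ + v₁²/2g = 262.87 + 28.75 + 0.196 = 291.82 m.
ψ₂ = H − z₂ − v₂²/2g = 291.82 − 274.81 − 0.017 = 16.99 m.
P₂ = ρgψ₂ = 1000 × 9.81 × 16.99 ≈ 167 kPa.

P₂ ≈ 167 kPa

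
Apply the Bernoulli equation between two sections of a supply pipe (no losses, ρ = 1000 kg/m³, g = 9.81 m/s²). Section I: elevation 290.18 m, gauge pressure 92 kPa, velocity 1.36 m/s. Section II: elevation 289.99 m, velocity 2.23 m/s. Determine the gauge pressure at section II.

Pressure head at I: ψ₁ = P₁/(ρg) = 92×1000 / (1000 × 9.81) = 9.38 m.
Velocity heads: v₁²/2g = 1.36²/19.62 = 0.094 m; v₂²/2g = 2.23²/19.62 = 0.253 m.
Total head H = z₁ + ψ₁ + v₁²/2g = 290.18 + 9.38 + 0.094 = 299.65 m.
ψ₂ = H − z₂ − v₂²/2g = 299.65 − 289.99 − 0.253 = 9.41 m.
P₂ = ρgψ₂ = 1000 × 9.81 × 9.41 ≈ 92.3 kPa.

P₂ ≈ 92.3 kPa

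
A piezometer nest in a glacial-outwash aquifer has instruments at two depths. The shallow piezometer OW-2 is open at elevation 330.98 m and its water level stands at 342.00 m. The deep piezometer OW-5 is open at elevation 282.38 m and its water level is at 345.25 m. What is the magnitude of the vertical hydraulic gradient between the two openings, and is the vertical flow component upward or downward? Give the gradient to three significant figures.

Total head at OW-2: h = 342.00 m (water level in the standpipe).
Total head at OW-5: h = 345.25 m.
Δh = h(OW-2) − h(OW-5) = 342.00 − 345.25 = -3.25 m.
Vertical separation Δz = 330.98 − 282.38 = 48.60 m.
|i_v| = |Δh| / Δz = 3.25 / 48.60 = 0.0669.
Head is higher in the deep piezometer, so vertical flow is upward (discharge condition).

|i_v| ≈ 0.0669; vertical flow is upward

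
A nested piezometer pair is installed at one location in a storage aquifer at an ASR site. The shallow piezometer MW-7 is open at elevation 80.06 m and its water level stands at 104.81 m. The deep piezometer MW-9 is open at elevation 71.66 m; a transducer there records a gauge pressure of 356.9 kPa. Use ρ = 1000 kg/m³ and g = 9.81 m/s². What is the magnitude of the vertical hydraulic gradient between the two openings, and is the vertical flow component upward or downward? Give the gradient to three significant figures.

Total head at MW-7: h = 104.81 m (water level in the standpipe).
Pressure head at MW-9: ψ = P/(ρg) = 356.9×1000 / (1000 × 9.81) = 36.38 m.
Total head at MW-9: h = z + ψ = 71.66 + 36.38 = 108.04 m.
Δh = h(MW-7) − h(MW-9) = 104.81 − 108.04 = -3.23 m.
Vertical separation Δz = 80.06 − 71.66 = 8.40 m.
|i_v| = |Δh| / Δz = 3.23 / 8.40 = 0.385.
Head is higher in the deep piezometer, so vertical flow is upward (discharge condition).

|i_v| ≈ 0.385; vertical flow is upward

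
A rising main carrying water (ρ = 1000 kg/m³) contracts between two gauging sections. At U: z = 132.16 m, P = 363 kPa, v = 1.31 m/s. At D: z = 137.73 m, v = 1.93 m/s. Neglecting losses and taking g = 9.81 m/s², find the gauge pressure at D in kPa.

P₂ ≈ 307 kPa

Pressure head at U: ψ₁ = P₁/(ρg) = 363×1000 / (1000 × 9.81) = 37.00 m.
Velocity heads: v₁²/2g = 1.31²/19.62 = 0.087 m; v₂²/2g = 1.93²/19.62 = 0.190 m.
Total head H = z₁ + ψ₁ + v₁²/2g = 132.16 + 37.00 + 0.087 = 169.25 m.
ψ₂ = H − z₂ − v₂²/2g = 169.25 − 137.73 − 0.190 = 31.33 m.
P₂ = ρgψ₂ = 1000 × 9.81 × 31.33 ≈ 307 kPa.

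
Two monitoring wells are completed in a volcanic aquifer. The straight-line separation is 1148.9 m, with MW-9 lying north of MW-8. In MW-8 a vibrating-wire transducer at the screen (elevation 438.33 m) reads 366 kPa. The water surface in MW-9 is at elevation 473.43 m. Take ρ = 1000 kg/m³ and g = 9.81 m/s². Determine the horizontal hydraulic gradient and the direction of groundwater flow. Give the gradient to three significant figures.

Pressure head at MW-8: ψ = P/(ρg) = 366×1000 / (1000 × 9.81) = 37.31 m.
Total head at MW-8: h = z + ψ = 438.33 + 37.31 = 475.64 m.
Total head at MW-9: h = 473.43 m (water level in the piezometer is the total head).
Head difference: h(MW-8) − h(MW-9) = 475.64 − 473.43 = 2.21 m.
Hydraulic gradient: i = |Δh| / L = 2.21 / 1148.9 = 0.00192.
Flow is from higher to lower head: from MW-8 toward MW-9, i.e. toward the north.

i ≈ 0.00192; groundwater flows toward the north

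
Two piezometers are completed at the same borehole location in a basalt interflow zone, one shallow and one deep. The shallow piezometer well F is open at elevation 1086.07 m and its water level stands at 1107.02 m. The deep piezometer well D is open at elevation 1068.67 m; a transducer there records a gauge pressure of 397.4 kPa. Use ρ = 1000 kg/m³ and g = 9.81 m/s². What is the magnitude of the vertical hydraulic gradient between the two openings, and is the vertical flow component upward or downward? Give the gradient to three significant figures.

|i_v| ≈ 0.124; vertical flow is upward

Total head at well F: h = 1107.02 m (water level in the standpipe).
Pressure head at well D: ψ = P/(ρg) = 397.4×1000 / (1000 × 9.81) = 40.51 m.
Total head at well D: h = z + ψ = 1068.67 + 40.51 = 1109.18 m.
Δh = h(well F) − h(well D) = 1107.02 − 1109.18 = -2.16 m.
Vertical separation Δz = 1086.07 − 1068.67 = 17.40 m.
|i_v| = |Δh| / Δz = 2.16 / 17.40 = 0.124.
Head is higher in the deep piezometer, so vertical flow is upward (discharge condition).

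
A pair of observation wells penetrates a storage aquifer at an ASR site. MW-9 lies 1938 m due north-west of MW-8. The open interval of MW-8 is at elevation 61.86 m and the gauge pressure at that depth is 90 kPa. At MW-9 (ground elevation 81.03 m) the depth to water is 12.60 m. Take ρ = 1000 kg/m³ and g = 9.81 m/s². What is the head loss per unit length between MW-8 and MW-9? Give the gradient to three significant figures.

i ≈ 0.00134 m/m

Pressure head at MW-8: ψ = P/(ρg) = 90×1000 / (1000 × 9.81) = 9.17 m.
Total head at MW-8: h = z + ψ = 61.86 + 9.17 = 71.03 m.
Total head at MW-9: h = 81.03 − 12.60 = 68.43 m.
Head difference: h(MW-8) − h(MW-9) = 71.03 − 68.43 = 2.60 m.
Hydraulic gradient: i = |Δh| / L = 2.60 / 1938 = 0.00134.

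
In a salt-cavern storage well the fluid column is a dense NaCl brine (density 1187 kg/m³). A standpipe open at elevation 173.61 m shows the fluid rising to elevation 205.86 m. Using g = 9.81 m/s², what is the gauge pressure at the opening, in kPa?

P ≈ 376 kPa

Pressure head ψ = h − z = 205.86 − 173.61 = 32.25 m.
P = ρgψ = 1187 × 9.81 × 32.25 = 375534 Pa ≈ 376 kPa.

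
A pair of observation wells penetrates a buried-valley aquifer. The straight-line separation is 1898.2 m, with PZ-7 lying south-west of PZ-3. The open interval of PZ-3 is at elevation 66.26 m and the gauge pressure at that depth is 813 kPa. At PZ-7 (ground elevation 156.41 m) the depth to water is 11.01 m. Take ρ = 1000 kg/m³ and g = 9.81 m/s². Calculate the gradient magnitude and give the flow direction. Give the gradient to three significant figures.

i ≈ 0.00197; groundwater flows toward the south-west

Pressure head at PZ-3: ψ = P/(ρg) = 813×1000 / (1000 × 9.81) = 82.87 m.
Total head at PZ-3: h = z + ψ = 66.26 + 82.87 = 149.13 m.
Total head at PZ-7: h = 156.41 − 11.01 = 145.40 m.
Head difference: h(PZ-3) − h(PZ-7) = 149.13 − 145.40 = 3.73 m.
Hydraulic gradient: i = |Δh| / L = 3.73 / 1898.2 = 0.00197.
Flow is from higher to lower head: from PZ-3 toward PZ-7, i.e. toward the south-west.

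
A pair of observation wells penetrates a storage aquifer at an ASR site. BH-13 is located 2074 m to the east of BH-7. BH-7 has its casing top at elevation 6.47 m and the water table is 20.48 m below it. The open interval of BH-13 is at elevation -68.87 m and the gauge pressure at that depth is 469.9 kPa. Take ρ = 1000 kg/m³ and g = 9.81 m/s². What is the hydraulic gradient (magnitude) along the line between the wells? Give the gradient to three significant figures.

i ≈ 0.00336

Total head at BH-7: h = 6.47 − 20.48 = -14.01 m.
Pressure head at BH-13: ψ = P/(ρg) = 469.9×1000 / (1000 × 9.81) = 47.90 m.
Total head at BH-13: h = z + ψ = -68.87 + 47.90 = -20.97 m.
Head difference: h(BH-7) − h(BH-13) = -14.01 − (-20.97) = 6.96 m.
Hydraulic gradient: i = |Δh| / L = 6.96 / 2074 = 0.00336.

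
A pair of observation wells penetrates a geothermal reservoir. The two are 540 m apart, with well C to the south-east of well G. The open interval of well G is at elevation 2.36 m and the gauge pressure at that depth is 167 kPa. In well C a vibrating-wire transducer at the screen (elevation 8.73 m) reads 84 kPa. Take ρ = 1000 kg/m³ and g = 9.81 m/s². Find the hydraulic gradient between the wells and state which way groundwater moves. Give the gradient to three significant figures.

i ≈ 0.00387; groundwater flows toward the south-east

Pressure head at well G: ψ = P/(ρg) = 167×1000 / (1000 × 9.81) = 17.02 m.
Total head at well G: h = z + ψ = 2.36 + 17.02 = 19.38 m.
Pressure head at well C: ψ = P/(ρg) = 84×1000 / (1000 × 9.81) = 8.56 m.
Total head at well C: h = z + ψ = 8.73 + 8.56 = 17.29 m.
Head difference: h(well G) − h(well C) = 19.38 − 17.29 = 2.09 m.
Hydraulic gradient: i = |Δh| / L = 2.09 / 540 = 0.00387.
Flow is from higher to lower head: from well G toward well C, i.e. toward the south-east.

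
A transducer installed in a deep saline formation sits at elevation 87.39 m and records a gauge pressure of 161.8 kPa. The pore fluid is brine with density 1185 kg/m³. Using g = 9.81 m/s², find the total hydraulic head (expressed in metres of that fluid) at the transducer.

ψ = P/(ρg) = 161.8×1000 / (1185 × 9.81) = 13.92 m.
h = z + ψ = 87.39 + 13.92 = 101.31 m.

h ≈ 101.31 m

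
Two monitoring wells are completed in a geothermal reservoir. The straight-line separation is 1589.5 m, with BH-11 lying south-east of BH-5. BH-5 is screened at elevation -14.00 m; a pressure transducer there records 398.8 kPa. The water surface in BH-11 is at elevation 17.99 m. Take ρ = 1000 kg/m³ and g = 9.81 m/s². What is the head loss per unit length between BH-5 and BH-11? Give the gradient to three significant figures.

i ≈ 0.00545 m/m

Pressure head at BH-5: ψ = P/(ρg) = 398.8×1000 / (1000 × 9.81) = 40.65 m.
Total head at BH-5: h = z + ψ = -14.00 + 40.65 = 26.65 m.
Total head at BH-11: h = 17.99 m (water level in the piezometer is the total head).
Head difference: h(BH-5) − h(BH-11) = 26.65 − 17.99 = 8.66 m.
Hydraulic gradient: i = |Δh| / L = 8.66 / 1589.5 = 0.00545.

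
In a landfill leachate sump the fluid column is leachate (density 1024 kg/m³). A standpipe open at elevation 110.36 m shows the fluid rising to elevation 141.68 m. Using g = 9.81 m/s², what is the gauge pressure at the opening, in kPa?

P ≈ 315 kPa

Pressure head ψ = h − z = 141.68 − 110.36 = 31.32 m.
P = ρgψ = 1024 × 9.81 × 31.32 = 314623 Pa ≈ 315 kPa.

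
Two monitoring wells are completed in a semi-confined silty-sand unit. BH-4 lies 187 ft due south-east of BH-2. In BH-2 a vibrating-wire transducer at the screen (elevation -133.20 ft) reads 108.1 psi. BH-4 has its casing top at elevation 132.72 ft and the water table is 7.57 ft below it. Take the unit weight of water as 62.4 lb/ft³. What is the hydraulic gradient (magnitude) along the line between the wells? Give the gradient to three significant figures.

Pressure head at BH-2: ψ = 144·P/γ = 144 × 108.1 / 62.4 = 249.46 ft.
Total head at BH-2: h = z + ψ = -133.20 + 249.46 = 116.26 ft.
Total head at BH-4: h = 132.72 − 7.57 = 125.15 ft.
Head difference: h(BH-2) − h(BH-4) = 116.26 − 125.15 = -8.89 ft.
Hydraulic gradient: i = |Δh| / L = 8.89 / 187 = 0.0475.

i ≈ 0.0475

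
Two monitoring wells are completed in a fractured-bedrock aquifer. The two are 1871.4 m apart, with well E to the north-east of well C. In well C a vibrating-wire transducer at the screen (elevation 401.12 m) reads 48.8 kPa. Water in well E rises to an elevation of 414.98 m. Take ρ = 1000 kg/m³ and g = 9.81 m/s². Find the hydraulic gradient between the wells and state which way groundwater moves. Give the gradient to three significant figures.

Pressure head at well C: ψ = P/(ρg) = 48.8×1000 / (1000 × 9.81) = 4.97 m.
Total head at well C: h = z + ψ = 401.12 + 4.97 = 406.09 m.
Total head at well E: h = 414.98 m (water level in the piezometer is the total head).
Head difference: h(well C) − h(well E) = 406.09 − 414.98 = -8.89 m.
Hydraulic gradient: i = |Δh| / L = 8.89 / 1871.4 = 0.00475.
Flow is from higher to lower head: from well E toward well C, i.e. toward the south-west.

i ≈ 0.00475; groundwater flows toward the south-west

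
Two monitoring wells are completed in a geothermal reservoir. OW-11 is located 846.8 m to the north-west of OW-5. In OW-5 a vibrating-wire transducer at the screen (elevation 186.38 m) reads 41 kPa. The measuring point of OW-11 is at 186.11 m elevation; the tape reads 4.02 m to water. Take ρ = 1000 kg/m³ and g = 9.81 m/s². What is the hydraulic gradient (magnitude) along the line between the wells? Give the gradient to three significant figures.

i ≈ 0.0100

Pressure head at OW-5: ψ = P/(ρg) = 41×1000 / (1000 × 9.81) = 4.18 m.
Total head at OW-5: h = z + ψ = 186.38 + 4.18 = 190.56 m.
Total head at OW-11: h = 186.11 − 4.02 = 182.09 m.
Head difference: h(OW-5) − h(OW-11) = 190.56 − 182.09 = 8.47 m.
Hydraulic gradient: i = |Δh| / L = 8.47 / 846.8 = 0.0100.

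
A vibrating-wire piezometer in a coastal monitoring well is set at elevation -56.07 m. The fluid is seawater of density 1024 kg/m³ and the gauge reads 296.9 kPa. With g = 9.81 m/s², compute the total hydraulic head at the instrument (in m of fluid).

h ≈ -26.51 m

ψ = P/(ρg) = 296.9×1000 / (1024 × 9.81) = 29.56 m.
h = z + ψ = -56.07 + 29.56 = -26.51 m.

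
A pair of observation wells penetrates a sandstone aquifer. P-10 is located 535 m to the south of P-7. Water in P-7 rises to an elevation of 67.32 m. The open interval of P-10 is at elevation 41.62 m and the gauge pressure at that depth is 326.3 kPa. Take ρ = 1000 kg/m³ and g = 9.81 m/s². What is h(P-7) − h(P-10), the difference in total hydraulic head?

Δh ≈ -7.56 m

Total head at P-7: h = 67.32 m (water level in the piezometer is the total head).
Pressure head at P-10: ψ = P/(ρg) = 326.3×1000 / (1000 × 9.81) = 33.26 m.
Total head at P-10: h = z + ψ = 41.62 + 33.26 = 74.88 m.
Head difference: h(P-7) − h(P-10) = 67.32 − 74.88 = -7.56 m.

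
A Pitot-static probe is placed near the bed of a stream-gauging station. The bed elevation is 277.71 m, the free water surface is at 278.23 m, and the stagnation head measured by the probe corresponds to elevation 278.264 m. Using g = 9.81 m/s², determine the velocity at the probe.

Near the bed, under hydrostatic conditions, the piezometric head (z + ψ) equals the free-surface elevation, 278.23 m.
Velocity head = total − piezometric = 278.264 − 278.23 = 0.034 m.
v = √(2g·h_v) = √(2 × 9.81 × 0.034) = 0.817 m/s.

v ≈ 0.817 m/s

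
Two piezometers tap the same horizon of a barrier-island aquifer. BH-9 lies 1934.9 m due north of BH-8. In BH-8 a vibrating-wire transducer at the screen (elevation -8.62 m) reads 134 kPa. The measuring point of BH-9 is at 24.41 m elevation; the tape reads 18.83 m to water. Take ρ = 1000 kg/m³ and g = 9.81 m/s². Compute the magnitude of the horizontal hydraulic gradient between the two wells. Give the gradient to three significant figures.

i ≈ 0.000279

Pressure head at BH-8: ψ = P/(ρg) = 134×1000 / (1000 × 9.81) = 13.66 m.
Total head at BH-8: h = z + ψ = -8.62 + 13.66 = 5.04 m.
Total head at BH-9: h = 24.41 − 18.83 = 5.58 m.
Head difference: h(BH-8) − h(BH-9) = 5.04 − 5.58 = -0.54 m.
Hydraulic gradient: i = |Δh| / L = 0.54 / 1934.9 = 0.000279.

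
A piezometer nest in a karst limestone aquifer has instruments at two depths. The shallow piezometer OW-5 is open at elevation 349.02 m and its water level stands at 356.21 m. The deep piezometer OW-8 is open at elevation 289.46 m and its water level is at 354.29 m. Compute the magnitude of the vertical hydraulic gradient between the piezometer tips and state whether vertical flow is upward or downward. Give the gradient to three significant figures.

|i_v| ≈ 0.0322; vertical flow is downward

Total head at OW-5: h = 356.21 m (water level in the standpipe).
Total head at OW-8: h = 354.29 m.
Δh = h(OW-5) − h(OW-8) = 356.21 − 354.29 = 1.92 m.
Vertical separation Δz = 349.02 − 289.46 = 59.56 m.
|i_v| = |Δh| / Δz = 1.92 / 59.56 = 0.0322.
Head is higher in the shallow piezometer, so vertical flow is downward (recharge condition).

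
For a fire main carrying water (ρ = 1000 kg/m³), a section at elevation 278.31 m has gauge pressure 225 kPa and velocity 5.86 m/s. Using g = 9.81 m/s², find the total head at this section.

Pressure head ψ = P/(ρg) = 225×1000 / (1000 × 9.81) = 22.94 m.
Velocity head = v²/(2g) = 5.86² / (2 × 9.81) = 1.750 m.
h = z + ψ + v²/(2g) = 278.31 + 22.94 + 1.750 = 303.00 m.

h ≈ 303.00 m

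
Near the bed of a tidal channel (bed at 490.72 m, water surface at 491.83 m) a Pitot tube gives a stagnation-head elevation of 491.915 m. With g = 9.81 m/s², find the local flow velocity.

Near the bed, under hydrostatic conditions, the piezometric head (z + ψ) equals the free-surface elevation, 491.83 m.
Velocity head = total − piezometric = 491.915 − 491.83 = 0.085 m.
v = √(2g·h_v) = √(2 × 9.81 × 0.085) = 1.29 m/s.

v ≈ 1.29 m/s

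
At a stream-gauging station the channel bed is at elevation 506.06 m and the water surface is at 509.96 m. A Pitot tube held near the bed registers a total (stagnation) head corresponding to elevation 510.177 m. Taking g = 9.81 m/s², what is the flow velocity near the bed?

Near the bed, under hydrostatic conditions, the piezometric head (z + ψ) equals the free-surface elevation, 509.96 m.
Velocity head = total − piezometric = 510.177 − 509.96 = 0.217 m.
v = √(2g·h_v) = √(2 × 9.81 × 0.217) = 2.06 m/s.

v ≈ 2.06 m/s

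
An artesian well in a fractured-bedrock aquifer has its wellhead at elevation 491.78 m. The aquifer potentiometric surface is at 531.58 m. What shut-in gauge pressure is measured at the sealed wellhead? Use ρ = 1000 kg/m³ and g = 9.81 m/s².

P ≈ 390 kPa

Head above the cap: Δh = 531.58 − 491.78 = 39.80 m.
P = ρgΔh = 1000 × 9.81 × 39.80 = 390438 Pa ≈ 390 kPa.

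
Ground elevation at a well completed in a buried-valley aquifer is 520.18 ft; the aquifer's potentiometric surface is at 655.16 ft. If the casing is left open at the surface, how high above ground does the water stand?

≈ 134.98 ft above ground

Water rises to the potentiometric surface, so the rise above ground = 655.16 − 520.18 = 134.98 ft.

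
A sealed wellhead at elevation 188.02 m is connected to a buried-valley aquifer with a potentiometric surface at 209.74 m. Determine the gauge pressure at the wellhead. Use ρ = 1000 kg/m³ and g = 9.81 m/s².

Head above the cap: Δh = 209.74 − 188.02 = 21.72 m.
P = ρgΔh = 1000 × 9.81 × 21.72 = 213073 Pa ≈ 213 kPa.

P ≈ 213 kPa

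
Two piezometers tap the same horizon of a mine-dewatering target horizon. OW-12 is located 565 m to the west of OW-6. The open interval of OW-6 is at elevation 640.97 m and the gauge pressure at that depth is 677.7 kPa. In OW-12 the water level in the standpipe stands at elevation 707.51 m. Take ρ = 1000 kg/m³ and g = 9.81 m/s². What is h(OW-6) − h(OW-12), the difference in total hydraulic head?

Δh ≈ 2.54 m

Pressure head at OW-6: ψ = P/(ρg) = 677.7×1000 / (1000 × 9.81) = 69.08 m.
Total head at OW-6: h = z + ψ = 640.97 + 69.08 = 710.05 m.
Total head at OW-12: h = 707.51 m (water level in the piezometer is the total head).
Head difference: h(OW-6) − h(OW-12) = 710.05 − 707.51 = 2.54 m.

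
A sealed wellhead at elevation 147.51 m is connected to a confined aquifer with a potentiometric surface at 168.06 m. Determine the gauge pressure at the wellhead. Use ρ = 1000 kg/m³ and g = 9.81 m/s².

Head above the cap: Δh = 168.06 − 147.51 = 20.55 m.
P = ρgΔh = 1000 × 9.81 × 20.55 = 201596 Pa ≈ 202 kPa.

P ≈ 202 kPa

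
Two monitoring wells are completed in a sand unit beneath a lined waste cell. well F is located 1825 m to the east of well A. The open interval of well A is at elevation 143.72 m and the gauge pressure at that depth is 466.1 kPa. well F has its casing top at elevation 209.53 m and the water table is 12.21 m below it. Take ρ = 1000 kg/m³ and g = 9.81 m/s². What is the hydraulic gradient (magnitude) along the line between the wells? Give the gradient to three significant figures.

Pressure head at well A: ψ = P/(ρg) = 466.1×1000 / (1000 × 9.81) = 47.51 m.
Total head at well A: h = z + ψ = 143.72 + 47.51 = 191.23 m.
Total head at well F: h = 209.53 − 12.21 = 197.32 m.
Head difference: h(well A) − h(well F) = 191.23 − 197.32 = -6.09 m.
Hydraulic gradient: i = |Δh| / L = 6.09 / 1825 = 0.00334.

i ≈ 0.00334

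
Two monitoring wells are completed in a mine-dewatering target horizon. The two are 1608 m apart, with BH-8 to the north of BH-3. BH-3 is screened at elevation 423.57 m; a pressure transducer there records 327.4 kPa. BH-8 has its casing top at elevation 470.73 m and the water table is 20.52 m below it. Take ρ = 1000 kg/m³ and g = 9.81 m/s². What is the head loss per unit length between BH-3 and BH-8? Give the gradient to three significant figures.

Pressure head at BH-3: ψ = P/(ρg) = 327.4×1000 / (1000 × 9.81) = 33.37 m.
Total head at BH-3: h = z + ψ = 423.57 + 33.37 = 456.94 m.
Total head at BH-8: h = 470.73 − 20.52 = 450.21 m.
Head difference: h(BH-3) − h(BH-8) = 456.94 − 450.21 = 6.73 m.
Hydraulic gradient: i = |Δh| / L = 6.73 / 1608 = 0.00419.

i ≈ 0.00419 m/m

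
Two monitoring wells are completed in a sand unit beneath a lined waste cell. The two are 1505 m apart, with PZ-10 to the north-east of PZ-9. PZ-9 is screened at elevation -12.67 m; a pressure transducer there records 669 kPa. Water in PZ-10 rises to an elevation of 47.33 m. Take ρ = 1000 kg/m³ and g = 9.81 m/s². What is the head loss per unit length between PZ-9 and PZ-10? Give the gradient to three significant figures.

i ≈ 0.00545 m/m

Pressure head at PZ-9: ψ = P/(ρg) = 669×1000 / (1000 × 9.81) = 68.20 m.
Total head at PZ-9: h = z + ψ = -12.67 + 68.20 = 55.53 m.
Total head at PZ-10: h = 47.33 m (water level in the piezometer is the total head).
Head difference: h(PZ-9) − h(PZ-10) = 55.53 − 47.33 = 8.20 m.
Hydraulic gradient: i = |Δh| / L = 8.20 / 1505 = 0.00545.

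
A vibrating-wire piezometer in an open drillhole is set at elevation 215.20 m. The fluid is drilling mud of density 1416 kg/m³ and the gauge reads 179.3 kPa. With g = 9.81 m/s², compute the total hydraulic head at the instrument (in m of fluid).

ψ = P/(ρg) = 179.3×1000 / (1416 × 9.81) = 12.91 m.
h = z + ψ = 215.20 + 12.91 = 228.11 m.

h ≈ 228.11 m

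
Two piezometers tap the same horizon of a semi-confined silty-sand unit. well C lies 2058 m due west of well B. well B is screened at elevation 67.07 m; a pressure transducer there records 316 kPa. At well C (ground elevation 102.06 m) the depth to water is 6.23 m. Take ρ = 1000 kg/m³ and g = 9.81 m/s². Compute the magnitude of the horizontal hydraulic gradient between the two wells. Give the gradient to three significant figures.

i ≈ 0.00168

Pressure head at well B: ψ = P/(ρg) = 316×1000 / (1000 × 9.81) = 32.21 m.
Total head at well B: h = z + ψ = 67.07 + 32.21 = 99.28 m.
Total head at well C: h = 102.06 − 6.23 = 95.83 m.
Head difference: h(well B) − h(well C) = 99.28 − 95.83 = 3.45 m.
Hydraulic gradient: i = |Δh| / L = 3.45 / 2058 = 0.00168.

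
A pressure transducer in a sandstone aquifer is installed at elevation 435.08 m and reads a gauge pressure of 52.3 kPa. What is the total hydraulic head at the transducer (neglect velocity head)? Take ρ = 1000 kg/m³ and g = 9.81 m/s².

h ≈ 440.41 m

ψ = P/(ρg) = 52.3×1000 / (1000 × 9.81) = 5.33 m.
h = z + ψ = 435.08 + 5.33 = 440.41 m.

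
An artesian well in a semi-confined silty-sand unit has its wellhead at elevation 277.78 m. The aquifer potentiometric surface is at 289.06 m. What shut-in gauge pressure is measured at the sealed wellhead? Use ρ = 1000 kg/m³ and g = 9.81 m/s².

P ≈ 111 kPa

Head above the cap: Δh = 289.06 − 277.78 = 11.28 m.
P = ρgΔh = 1000 × 9.81 × 11.28 = 110657 Pa ≈ 111 kPa.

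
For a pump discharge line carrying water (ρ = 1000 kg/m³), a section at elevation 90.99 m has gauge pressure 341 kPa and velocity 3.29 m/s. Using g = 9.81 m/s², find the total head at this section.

h ≈ 126.30 m

Pressure head ψ = P/(ρg) = 341×1000 / (1000 × 9.81) = 34.76 m.
Velocity head = v²/(2g) = 3.29² / (2 × 9.81) = 0.552 m.
h = z + ψ + v²/(2g) = 90.99 + 34.76 + 0.552 = 126.30 m.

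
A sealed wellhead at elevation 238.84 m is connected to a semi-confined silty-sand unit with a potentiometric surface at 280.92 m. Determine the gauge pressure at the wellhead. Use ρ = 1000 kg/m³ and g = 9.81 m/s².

P ≈ 413 kPa

Head above the cap: Δh = 280.92 − 238.84 = 42.08 m.
P = ρgΔh = 1000 × 9.81 × 42.08 = 412805 Pa ≈ 413 kPa.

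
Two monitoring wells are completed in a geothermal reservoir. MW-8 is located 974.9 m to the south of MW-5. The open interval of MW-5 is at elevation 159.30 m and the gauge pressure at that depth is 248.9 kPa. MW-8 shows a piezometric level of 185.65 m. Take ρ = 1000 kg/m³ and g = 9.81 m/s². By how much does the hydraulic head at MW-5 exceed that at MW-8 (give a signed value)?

Pressure head at MW-5: ψ = P/(ρg) = 248.9×1000 / (1000 × 9.81) = 25.37 m.
Total head at MW-5: h = z + ψ = 159.30 + 25.37 = 184.67 m.
Total head at MW-8: h = 185.65 m (water level in the piezometer is the total head).
Head difference: h(MW-5) − h(MW-8) = 184.67 − 185.65 = -0.98 m.

Δh ≈ -0.98 m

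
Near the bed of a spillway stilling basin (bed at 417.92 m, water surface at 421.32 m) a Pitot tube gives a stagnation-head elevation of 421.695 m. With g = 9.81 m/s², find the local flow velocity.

v ≈ 2.71 m/s

Near the bed, under hydrostatic conditions, the piezometric head (z + ψ) equals the free-surface elevation, 421.32 m.
Velocity head = total − piezometric = 421.695 − 421.32 = 0.375 m.
v = √(2g·h_v) = √(2 × 9.81 × 0.375) = 2.71 m/s.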